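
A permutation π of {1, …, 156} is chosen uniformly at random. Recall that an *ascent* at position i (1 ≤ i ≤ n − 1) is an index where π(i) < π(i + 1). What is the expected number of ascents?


Write X = Σ X_I over i = 1, …, 155, with X_I the indicator of one ascent.
There are 155 indicators.
For each fixed i, the pair (π(i), π(i+1)) is a uniformly random ordered pair of distinct values from {1, …, 156}; by symmetry P[π(i) < π(i+1)] = 1/2.
By linearity: E[X] = 155 · (1/2) = (156 − 1) · (1/2) = 155/2 ≈ 77.50000.

E[X] = 155/2 = 77.50000.


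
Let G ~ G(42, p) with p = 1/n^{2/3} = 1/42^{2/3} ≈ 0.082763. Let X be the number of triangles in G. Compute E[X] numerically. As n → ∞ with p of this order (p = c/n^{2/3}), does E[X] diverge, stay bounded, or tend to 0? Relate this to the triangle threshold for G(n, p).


Number of potential triangles: C(42, 3) = 11480.
Each occurs with probability p³ ≈ (0.082763)³ ≈ 5.6689342e-04.
By linearity: E[X] = C(42, 3)·p³ ≈ 11480 · 5.6689342e-04 ≈ 6.50794.
Since α = 2/3 < 1, p = c/n^{2/3} ≫ 1/n is above the triangle threshold p ~ 1/n. Asymptotically E[X] ~ (c³/6)·n^{3(1−α)} = (1³/6)·n^{1} → ∞; triangles are abundant w.h.p.

E[X] ≈ 6.50794; in regime p = Θ(1/n^{2/3}) E[X] diverges (above the triangle threshold p ~ 1/n).


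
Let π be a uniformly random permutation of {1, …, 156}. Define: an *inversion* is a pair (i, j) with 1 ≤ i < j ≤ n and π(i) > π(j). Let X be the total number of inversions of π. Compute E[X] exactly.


Write X = Σ X_I over the C(156, 2) = 12090 pairs i < j, with X_I the indicator of one inversion.
There are 12090 indicators.
For each fixed pair i < j, the values π(i) and π(j) are two distinct elements of {1, …, 156} in uniformly random order; by symmetry P[π(i) > π(j)] = 1/2.
By linearity: E[X] = 12090 · (1/2) = C(156, 2) · (1/2) = 12090/2 = 6045 ≈ 6045.00000.

E[X] = 6045 = 6045.00000.


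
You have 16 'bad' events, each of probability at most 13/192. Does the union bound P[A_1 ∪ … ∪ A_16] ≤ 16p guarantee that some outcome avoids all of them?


Union bound: P[∪_{i=1}^{16} A_i] ≤ Σ_i P[A_i] ≤ 16·p = 16·(13/192) = 13/12.
Numerically: 13/12 ≈ 1.083.
Is 13/12 < 1? NO.
Since the bound 13/12 is ≥ 1, the union bound is uninformative here; it does NOT by itself certify existence.

16·p = 13/12 ≈ 1.083; existence NOT certified by the union bound.


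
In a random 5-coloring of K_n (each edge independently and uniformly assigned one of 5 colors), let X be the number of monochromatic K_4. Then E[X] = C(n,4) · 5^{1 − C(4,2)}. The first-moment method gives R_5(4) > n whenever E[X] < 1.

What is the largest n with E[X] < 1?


We need C(n, 4) · 5^{1 − 6} < 1, i.e. C(n, 4) < 5^{6 − 1} = 3125.
Check values of n near the boundary:
  n = 15: C(15, 4) = 1365; 1365 < 3125? YES
  n = 16: C(16, 4) = 1820; 1820 < 3125? YES
  n = 17: C(17, 4) = 2380; 2380 < 3125? YES
  n = 18: C(18, 4) = 3060; 3060 < 3125? YES
  n = 19: C(19, 4) = 3876; 3876 < 3125? NO
  n = 20: C(20, 4) = 4845; 4845 < 3125? NO
The largest n with C(n, 4) < 3125 is n = 18 (where E[X] = 612/625 ≈ 0.9792). Hence R_5(4) > 18, i.e. R_5(4) ≥ 19.

Largest n = 18; hence R_5(4) > 18.


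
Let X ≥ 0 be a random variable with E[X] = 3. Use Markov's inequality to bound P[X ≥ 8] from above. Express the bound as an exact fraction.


μ = E[X] = 3, a = 8.
Markov: P[X ≥ 8] ≤ μ/a = (3)/8 = 3/8.
Numerically: ≈ 0.3750.
(Since a = 8 > μ = 3.0000, the bound 3/8 is < 1 and informative.)

P[X ≥ 8] ≤ 3/8 ≈ 0.3750.


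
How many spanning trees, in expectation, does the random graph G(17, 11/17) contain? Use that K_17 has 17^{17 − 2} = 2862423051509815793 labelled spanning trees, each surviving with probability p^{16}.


K_17 has 17^{17 − 2} = 2862423051509815793 labelled spanning trees.
For each such spanning tree H, let X_H = 1 if all 16 edges of H are present in G. Then P[X_H = 1] = p^{16} = (11/17)^{16} = 45949729863572161/48661191875666868481.
By linearity of expectation: E[X] = Σ_H E[X_H] = 2862423051509815793 · p^{16} = 2862423051509815793 · 45949729863572161/48661191875666868481 = 45949729863572161/17.
Numerically: E[X] ≈ 2.7e+15.

E[X] = 2862423051509815793 · (11/17)^{16} = 45949729863572161/17 ≈ 2.7e+15.


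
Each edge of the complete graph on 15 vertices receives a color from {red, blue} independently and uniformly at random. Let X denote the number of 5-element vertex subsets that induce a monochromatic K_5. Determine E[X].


Let X = Σ_S X_S over the C(15, 5) = 3003 subsets S of size 5, where X_S = 1 if the K_5 on S is monochromatic.
For a fixed S, the K_5 on S has C(5, 2) = 10 edges. P[all 10 edges red] = (1/2)^10, and likewise for blue, so P[monochromatic] = 2·(1/2)^10 = 2^{1 − 10} = 1/512.
By linearity: E[X] = C(15, 5) · 2^{1 − 10} = 3003 · 1/512 = 3003/512.
Numerically: E[X] ≈ 5.86523.

E[X] = C(15,5)·2^(1−C(5,2)) = 3003/512 ≈ 5.86523.


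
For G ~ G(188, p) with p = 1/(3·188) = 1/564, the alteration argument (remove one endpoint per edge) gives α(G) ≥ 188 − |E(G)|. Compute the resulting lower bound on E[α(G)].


E[|E(G)|] = C(188, 2)·p = 17578 · (1/564) = 187/6.
E[α(G)] ≥ n − E[|E(G)|] = 188 − 187/6 = 941/6.
Numerically: ≈ 156.833333.
(This is only a lower bound; the true E[α(G)] may be larger.)

E[α(G)] ≥ 941/6 ≈ 156.833333.


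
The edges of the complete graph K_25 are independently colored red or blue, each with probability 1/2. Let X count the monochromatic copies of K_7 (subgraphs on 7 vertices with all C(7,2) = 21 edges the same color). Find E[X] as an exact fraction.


Let X = Σ_S X_S over the C(25, 7) = 480700 subsets S of size 7, where X_S = 1 if the K_7 on S is monochromatic.
For a fixed S, the K_7 on S has C(7, 2) = 21 edges. P[all 21 edges red] = (1/2)^21, and likewise for blue, so P[monochromatic] = 2·(1/2)^21 = 2^{1 − 21} = 1/1048576.
By linearity of expectation: E[X] = C(25, 7) · 2^{1 − 21} = 480700 · 1/1048576 = 120175/262144.
Numerically: E[X] ≈ 0.458431.

E[X] = C(25,7)·2^(1−C(7,2)) = 120175/262144 ≈ 0.458431.


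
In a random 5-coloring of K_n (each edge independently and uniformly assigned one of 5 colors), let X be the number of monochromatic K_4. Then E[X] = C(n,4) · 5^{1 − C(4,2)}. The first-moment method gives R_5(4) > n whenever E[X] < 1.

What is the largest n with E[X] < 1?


We need C(n, 4) · 5^{1 − 6} < 1, i.e. C(n, 4) < 5^{6 − 1} = 3125.
Check values of n near the boundary:
  n = 15: C(15, 4) = 1365; 1365 < 3125? YES
  n = 16: C(16, 4) = 1820; 1820 < 3125? YES
  n = 17: C(17, 4) = 2380; 2380 < 3125? YES
  n = 18: C(18, 4) = 3060; 3060 < 3125? YES
  n = 19: C(19, 4) = 3876; 3876 < 3125? NO
The largest n with C(n, 4) < 3125 is n = 18 (where E[X] = 612/625 ≈ 0.979200). Hence R_5(4) > 18, i.e. R_5(4) ≥ 19.

Largest n = 18; hence R_5(4) > 18.


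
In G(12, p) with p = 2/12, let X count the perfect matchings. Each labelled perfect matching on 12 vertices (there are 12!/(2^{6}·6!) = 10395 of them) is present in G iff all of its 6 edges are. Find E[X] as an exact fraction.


K_12 has 12!/(2^{6}·6!) = 10395 labelled perfect matchings.
For each such perfect matching H, let X_H = 1 if all 6 edges of H are present in G. Then P[X_H = 1] = p^{6} = (1/6)^{6} = 1/46656.
Summing the indicators: E[X] = Σ_H E[X_H] = 10395 · p^{6} = 10395 · 1/46656 = 385/1728.
Numerically: E[X] ≈ 0.223.

E[X] = 10395 · (1/6)^{6} = 385/1728 ≈ 0.223.


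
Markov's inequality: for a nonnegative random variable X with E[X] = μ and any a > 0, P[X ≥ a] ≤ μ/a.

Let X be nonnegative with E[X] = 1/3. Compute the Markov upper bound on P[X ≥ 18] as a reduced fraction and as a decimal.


μ = E[X] = 1/3, a = 18.
Markov: P[X ≥ 18] ≤ μ/a = (1/3)/18 = 1/54.
Numerically: ≈ 0.0185.
(Since a = 18 > μ = 0.3333, the bound 1/54 is < 1 and informative.)

P[X ≥ 18] ≤ 1/54 ≈ 0.0185.


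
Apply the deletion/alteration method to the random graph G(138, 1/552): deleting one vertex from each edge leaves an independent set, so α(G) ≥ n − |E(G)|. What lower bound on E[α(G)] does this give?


E[|E(G)|] = C(138, 2)·p = 9453 · (1/552) = 137/8.
E[α(G)] ≥ n − E[|E(G)|] = 138 − 137/8 = 967/8.
Numerically: ≈ 120.875000.
(This is only a lower bound; the true E[α(G)] may be larger.)

E[α(G)] ≥ 967/8 ≈ 120.875000.


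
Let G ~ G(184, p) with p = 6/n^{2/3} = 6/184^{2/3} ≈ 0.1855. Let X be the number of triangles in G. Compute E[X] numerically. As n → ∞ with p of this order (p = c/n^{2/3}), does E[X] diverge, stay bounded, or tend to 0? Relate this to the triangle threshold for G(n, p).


Number of potential triangles: C(184, 3) = 1021384.
Each occurs with probability p³ ≈ (0.1855)³ ≈ 6.379962e-03.
By linearity: E[X] = C(184, 3)·p³ ≈ 1021384 · 6.379962e-03 ≈ 6516.3913.
Since α = 2/3 < 1, p = c/n^{2/3} ≫ 1/n is above the triangle threshold p ~ 1/n. Asymptotically E[X] ~ (c³/6)·n^{3(1−α)} = (6³/6)·n^{1} → ∞; triangles are abundant w.h.p.

E[X] ≈ 6516.3913; in regime p = Θ(1/n^{2/3}) E[X] diverges (above the triangle threshold p ~ 1/n).


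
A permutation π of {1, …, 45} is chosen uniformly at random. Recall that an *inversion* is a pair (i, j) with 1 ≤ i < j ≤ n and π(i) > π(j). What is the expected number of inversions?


Write X = Σ X_I over the C(45, 2) = 990 pairs i < j, with X_I the indicator of one inversion.
There are 990 indicators.
For each fixed pair i < j, the values π(i) and π(j) are two distinct elements of {1, …, 45} in uniformly random order; by symmetry P[π(i) > π(j)] = 1/2.
By linearity: E[X] = 990 · (1/2) = C(45, 2) · (1/2) = 990/2 = 495 ≈ 495.00000.

E[X] = 495 = 495.00000.


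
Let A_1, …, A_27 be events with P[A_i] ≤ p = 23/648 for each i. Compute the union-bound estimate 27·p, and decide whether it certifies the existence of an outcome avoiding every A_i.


Union bound: P[∪_{i=1}^{27} A_i] ≤ Σ_i P[A_i] ≤ 27·p = 27·(23/648) = 23/24.
Numerically: 23/24 ≈ 0.958333.
Is 23/24 < 1? YES.
Since P[∪ A_i] ≤ 23/24 < 1, the complement has P[∩ A_i^c] ≥ 1 − 23/24 = 1/24 > 0, so some outcome avoids every A_i.

27·p = 23/24 ≈ 0.958333; existence CERTIFIED by the union bound.


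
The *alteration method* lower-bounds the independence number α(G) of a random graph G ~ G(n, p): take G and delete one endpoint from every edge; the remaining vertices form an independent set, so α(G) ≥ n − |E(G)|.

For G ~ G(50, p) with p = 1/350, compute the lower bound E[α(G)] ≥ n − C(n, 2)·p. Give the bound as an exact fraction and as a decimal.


E[|E(G)|] = C(50, 2)·p = 1225 · (1/350) = 7/2.
E[α(G)] ≥ n − E[|E(G)|] = 50 − 7/2 = 93/2.
Numerically: ≈ 46.5000.
(This is only a lower bound; the true E[α(G)] may be larger.)

E[α(G)] ≥ 93/2 ≈ 46.5000.


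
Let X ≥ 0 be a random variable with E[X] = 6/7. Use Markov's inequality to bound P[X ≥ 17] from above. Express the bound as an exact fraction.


μ = E[X] = 6/7, a = 17.
Markov: P[X ≥ 17] ≤ μ/a = (6/7)/17 = 6/119.
Numerically: ≈ 0.0504.
(Since a = 17 > μ = 0.8571, the bound 6/119 is < 1 and informative.)

P[X ≥ 17] ≤ 6/119 ≈ 0.0504.


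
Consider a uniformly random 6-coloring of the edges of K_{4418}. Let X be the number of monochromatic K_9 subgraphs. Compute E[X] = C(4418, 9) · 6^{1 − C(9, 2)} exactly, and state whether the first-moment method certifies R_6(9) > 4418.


E[X] = C(4418, 9) · 6^{1 − 36} = 1752779389572095347587475120 · 6^{−35} = 1752779389572095347587475120/1719070799748422591028658176.
As a reduced fraction: E[X] = 109548711848255959224217195/107441924984276411939291136 ≈ 1.0196.
Is E[X] < 1? NO.
Since E[X] ≥ 1, the first-moment bound is inconclusive at n = 4418; it does NOT by itself certify R_6(9) > 4418.

E[X] = 109548711848255959224217195/107441924984276411939291136 ≈ 1.0196; E[X] ≥ 1; first-moment method inconclusive here.


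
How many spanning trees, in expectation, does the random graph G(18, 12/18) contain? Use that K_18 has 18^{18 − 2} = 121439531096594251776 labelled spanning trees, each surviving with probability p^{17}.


K_18 has 18^{18 − 2} = 121439531096594251776 labelled spanning trees.
For each such spanning tree H, let X_H = 1 if all 17 edges of H are present in G. Then P[X_H = 1] = p^{17} = (2/3)^{17} = 131072/129140163.
Summing the indicators: E[X] = Σ_H E[X_H] = 121439531096594251776 · p^{17} = 121439531096594251776 · 131072/129140163 = 123256172596690944.
Numerically: E[X] ≈ 1.2326e+17.

E[X] = 121439531096594251776 · (2/3)^{17} = 123256172596690944 ≈ 1.2326e+17.


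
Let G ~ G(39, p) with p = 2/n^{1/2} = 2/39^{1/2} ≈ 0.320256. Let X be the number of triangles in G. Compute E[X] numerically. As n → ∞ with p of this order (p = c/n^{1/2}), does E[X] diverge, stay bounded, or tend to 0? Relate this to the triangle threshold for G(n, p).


Number of potential triangles: C(39, 3) = 9139.
Each occurs with probability p³ ≈ (0.320256)³ ≈ 3.28468008e-02.
By linearity: E[X] = C(39, 3)·p³ ≈ 9139 · 3.28468008e-02 ≈ 300.186912.
Since α = 1/2 < 1, p = c/n^{1/2} ≫ 1/n is above the triangle threshold p ~ 1/n. Asymptotically E[X] ~ (c³/6)·n^{3(1−α)} = (2³/6)·n^{1.5} → ∞; triangles are abundant w.h.p.

E[X] ≈ 300.186912; in regime p = Θ(1/n^{1/2}) E[X] diverges (above the triangle threshold p ~ 1/n).


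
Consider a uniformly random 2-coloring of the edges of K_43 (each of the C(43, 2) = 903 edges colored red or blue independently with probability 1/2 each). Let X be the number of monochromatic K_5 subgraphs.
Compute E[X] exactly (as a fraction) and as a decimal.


Let X = Σ_S X_S over the C(43, 5) = 962598 subsets S of size 5, where X_S = 1 if the K_5 on S is monochromatic.
For a fixed S, the K_5 on S has C(5, 2) = 10 edges. P[all 10 edges red] = (1/2)^10, and likewise for blue, so P[monochromatic] = 2·(1/2)^10 = 2^{1 − 10} = 1/512.
Summing: E[X] = C(43, 5) · 2^{1 − 10} = 962598 · 1/512 = 481299/256.
Numerically: E[X] ≈ 1880.074.

E[X] = C(43,5)·2^(1−C(5,2)) = 481299/256 ≈ 1880.074.


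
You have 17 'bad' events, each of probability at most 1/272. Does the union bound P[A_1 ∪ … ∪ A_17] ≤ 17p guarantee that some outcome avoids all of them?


Union bound: P[∪_{i=1}^{17} A_i] ≤ Σ_i P[A_i] ≤ 17·p = 17·(1/272) = 1/16.
Numerically: 1/16 ≈ 0.062.
Is 1/16 < 1? YES.
Since P[∪ A_i] ≤ 1/16 < 1, the complement has P[∩ A_i^c] ≥ 1 − 1/16 = 15/16 > 0, so some outcome avoids every A_i.

17·p = 1/16 ≈ 0.062; existence CERTIFIED by the union bound.


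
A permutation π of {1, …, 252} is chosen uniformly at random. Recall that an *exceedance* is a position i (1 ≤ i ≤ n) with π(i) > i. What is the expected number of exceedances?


Write X = Σ_{i=1}^{252} X_i, where X_i = 1_{π(i) > i}.
For each fixed i, π(i) is uniform over {1, …, 252} (marginal of a uniform permutation), so P[π(i) > i] = (n − i)/n. Summing: Σ_{i=1}^{252} (n − i)/n = (0 + 1 + … + 251)/252 = 252(252 − 1)/(2·252) = (252 − 1)/2.
Hence E[X] = Σ_{i=1}^{252} (252 − i)/252 = 251/2 ≈ 125.500000.

E[X] = 251/2 = 125.500000.


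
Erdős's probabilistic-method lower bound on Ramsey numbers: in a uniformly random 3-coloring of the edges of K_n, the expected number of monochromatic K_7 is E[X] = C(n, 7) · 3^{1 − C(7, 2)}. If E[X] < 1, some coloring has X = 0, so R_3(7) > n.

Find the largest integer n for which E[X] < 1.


We need C(n, 7) · 3^{1 − 21} < 1, i.e. C(n, 7) < 3^{21 − 1} = 3486784401.
Check values of n near the boundary:
  n = 80: C(80, 7) = 3176716400; 3176716400 < 3486784401? YES
  n = 81: C(81, 7) = 3477216600; 3477216600 < 3486784401? YES
  n = 82: C(82, 7) = 3801756816; 3801756816 < 3486784401? NO
The largest n with C(n, 7) < 3486784401 is n = 81 (where E[X] = 42928600/43046721 ≈ 0.997). Hence R_3(7) > 81, i.e. R_3(7) ≥ 82.

Largest n = 81; hence R_3(7) > 81.


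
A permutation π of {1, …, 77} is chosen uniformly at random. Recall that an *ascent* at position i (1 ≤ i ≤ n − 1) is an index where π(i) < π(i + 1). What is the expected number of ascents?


Write X = Σ X_I over i = 1, …, 76, with X_I the indicator of one ascent.
There are 76 indicators.
For each fixed i, the pair (π(i), π(i+1)) is a uniformly random ordered pair of distinct values from {1, …, 77}; by symmetry P[π(i) < π(i+1)] = 1/2.
By linearity: E[X] = 76 · (1/2) = (77 − 1) · (1/2) = 38 ≈ 38.000000.

E[X] = 38 = 38.000000.


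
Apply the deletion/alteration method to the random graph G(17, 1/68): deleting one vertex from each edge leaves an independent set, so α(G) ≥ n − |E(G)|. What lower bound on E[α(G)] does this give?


E[|E(G)|] = C(17, 2)·p = 136 · (1/68) = 2.
E[α(G)] ≥ n − E[|E(G)|] = 17 − 2 = 15.
Numerically: ≈ 15.0000.
(This is only a lower bound; the true E[α(G)] may be larger.)

E[α(G)] ≥ 15 ≈ 15.0000.


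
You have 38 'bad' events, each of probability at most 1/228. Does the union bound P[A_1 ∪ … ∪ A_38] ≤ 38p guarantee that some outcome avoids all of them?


Union bound: P[∪_{i=1}^{38} A_i] ≤ Σ_i P[A_i] ≤ 38·p = 38·(1/228) = 1/6.
Numerically: 1/6 ≈ 0.167.
Is 1/6 < 1? YES.
Since P[∪ A_i] ≤ 1/6 < 1, the complement has P[∩ A_i^c] ≥ 1 − 1/6 = 5/6 > 0, so some outcome avoids every A_i.

38·p = 1/6 ≈ 0.167; existence CERTIFIED by the union bound.


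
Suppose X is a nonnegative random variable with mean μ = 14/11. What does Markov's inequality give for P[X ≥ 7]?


μ = E[X] = 14/11, a = 7.
Markov: P[X ≥ 7] ≤ μ/a = (14/11)/7 = 2/11.
Numerically: ≈ 0.1818.
(Since a = 7 > μ = 1.2727, the bound 2/11 is < 1 and informative.)

P[X ≥ 7] ≤ 2/11 ≈ 0.1818.


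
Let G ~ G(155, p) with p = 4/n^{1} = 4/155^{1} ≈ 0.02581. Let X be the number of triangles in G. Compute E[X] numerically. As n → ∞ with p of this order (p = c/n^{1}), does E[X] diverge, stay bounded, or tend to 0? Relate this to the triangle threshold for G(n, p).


Number of potential triangles: C(155, 3) = 608685.
Each occurs with probability p³ ≈ (0.02581)³ ≈ 1.718640e-05.
By linearity: E[X] = C(155, 3)·p³ ≈ 608685 · 1.718640e-05 ≈ 10.4611.
Here α = 1, so p = 4/n is exactly at the triangle threshold p ~ 1/n. Asymptotically E[X] → c³/6 = 4³/6 = 32/3 ≈ 10.6667, a bounded constant. In this regime the triangle count is asymptotically Poisson(c³/6).

E[X] ≈ 10.4611; in regime p = Θ(1/n^{1}) E[X] stays bounded (at the triangle threshold p ~ 1/n).


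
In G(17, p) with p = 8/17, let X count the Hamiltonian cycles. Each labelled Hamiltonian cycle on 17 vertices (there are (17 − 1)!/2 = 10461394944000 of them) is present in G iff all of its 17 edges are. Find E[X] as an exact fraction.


K_17 has (17 − 1)!/2 = 10461394944000 labelled Hamiltonian cycles.
For each such Hamiltonian cycle H, let X_H = 1 if all 17 edges of H are present in G. Then P[X_H = 1] = p^{17} = (8/17)^{17} = 2251799813685248/827240261886336764177.
Summing the indicators: E[X] = Σ_H E[X_H] = 10461394944000 · p^{17} = 10461394944000 · 2251799813685248/827240261886336764177 = 23556967185786995434586112000/827240261886336764177.
Numerically: E[X] ≈ 2.85e+07.

E[X] = 10461394944000 · (8/17)^{17} = 23556967185786995434586112000/827240261886336764177 ≈ 2.85e+07.


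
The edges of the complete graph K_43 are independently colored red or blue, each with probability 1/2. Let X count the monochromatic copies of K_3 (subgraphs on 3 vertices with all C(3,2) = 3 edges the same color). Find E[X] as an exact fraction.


Let X = Σ_S X_S over the C(43, 3) = 12341 subsets S of size 3, where X_S = 1 if the K_3 on S is monochromatic.
For a fixed S, the K_3 on S has C(3, 2) = 3 edges. P[all 3 edges red] = (1/2)^3, and likewise for blue, so P[monochromatic] = 2·(1/2)^3 = 2^{1 − 3} = 1/4.
Summing: E[X] = C(43, 3) · 2^{1 − 3} = 12341 · 1/4 = 12341/4.
Numerically: E[X] ≈ 3085.250000.

E[X] = C(43,3)·2^(1−C(3,2)) = 12341/4 ≈ 3085.250000.


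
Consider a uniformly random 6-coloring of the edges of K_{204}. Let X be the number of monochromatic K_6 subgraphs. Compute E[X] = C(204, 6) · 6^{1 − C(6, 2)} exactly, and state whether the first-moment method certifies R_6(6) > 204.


E[X] = C(204, 6) · 6^{1 − 15} = 92944609660 · 6^{−14} = 92944609660/78364164096.
As a reduced fraction: E[X] = 23236152415/19591041024 ≈ 1.1860601.
Is E[X] < 1? NO.
Since E[X] ≥ 1, the first-moment bound is inconclusive at n = 204; it does NOT by itself certify R_6(6) > 204.

E[X] = 23236152415/19591041024 ≈ 1.1860601; E[X] ≥ 1; first-moment method inconclusive here.


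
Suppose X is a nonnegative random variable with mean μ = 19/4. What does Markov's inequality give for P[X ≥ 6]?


μ = E[X] = 19/4, a = 6.
Markov: P[X ≥ 6] ≤ μ/a = (19/4)/6 = 19/24.
Numerically: ≈ 0.7917.
(Since a = 6 > μ = 4.7500, the bound 19/24 is < 1 and informative.)

P[X ≥ 6] ≤ 19/24 ≈ 0.7917.


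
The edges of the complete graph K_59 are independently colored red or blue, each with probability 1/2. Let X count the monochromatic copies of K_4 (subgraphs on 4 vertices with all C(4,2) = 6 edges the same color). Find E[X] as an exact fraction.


Let X = Σ_S X_S over the C(59, 4) = 455126 subsets S of size 4, where X_S = 1 if the K_4 on S is monochromatic.
For a fixed S, the K_4 on S has C(4, 2) = 6 edges. P[all 6 edges red] = (1/2)^6, and likewise for blue, so P[monochromatic] = 2·(1/2)^6 = 2^{1 − 6} = 1/32.
By linearity of expectation: E[X] = C(59, 4) · 2^{1 − 6} = 455126 · 1/32 = 227563/16.
Numerically: E[X] ≈ 14222.688.

E[X] = C(59,4)·2^(1−C(4,2)) = 227563/16 ≈ 14222.688.


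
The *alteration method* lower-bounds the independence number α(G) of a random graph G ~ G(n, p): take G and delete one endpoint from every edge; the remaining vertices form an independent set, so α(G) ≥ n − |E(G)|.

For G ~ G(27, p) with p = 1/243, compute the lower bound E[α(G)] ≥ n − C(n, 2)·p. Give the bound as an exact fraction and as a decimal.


E[|E(G)|] = C(27, 2)·p = 351 · (1/243) = 13/9.
E[α(G)] ≥ n − E[|E(G)|] = 27 − 13/9 = 230/9.
Numerically: ≈ 25.556.
(This is only a lower bound; the true E[α(G)] may be larger.)

E[α(G)] ≥ 230/9 ≈ 25.556.


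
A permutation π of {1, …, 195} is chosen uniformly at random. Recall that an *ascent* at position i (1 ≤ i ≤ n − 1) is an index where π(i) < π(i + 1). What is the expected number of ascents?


Write X = Σ X_I over i = 1, …, 194, with X_I the indicator of one ascent.
There are 194 indicators.
For each fixed i, the pair (π(i), π(i+1)) is a uniformly random ordered pair of distinct values from {1, …, 195}; by symmetry P[π(i) < π(i+1)] = 1/2.
By linearity: E[X] = 194 · (1/2) = (195 − 1) · (1/2) = 97 ≈ 97.00000.

E[X] = 97 = 97.00000.


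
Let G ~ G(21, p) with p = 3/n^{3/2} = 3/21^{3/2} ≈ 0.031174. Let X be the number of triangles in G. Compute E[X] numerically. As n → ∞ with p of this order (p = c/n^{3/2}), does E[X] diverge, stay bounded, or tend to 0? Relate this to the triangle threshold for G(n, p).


Number of potential triangles: C(21, 3) = 1330.
Each occurs with probability p³ ≈ (0.031174)³ ≈ 3.02954172e-05.
By linearity: E[X] = C(21, 3)·p³ ≈ 1330 · 3.02954172e-05 ≈ 0.040293.
Since α = 3/2 > 1, p = c/n^{3/2} = o(1/n) is below the triangle threshold p ~ 1/n. Asymptotically E[X] ~ (c³/6)·n^{3(1−α)} = (3³/6)·n^{-1.5} → 0, so by Markov's inequality G has no triangles w.h.p.

E[X] ≈ 0.040293; in regime p = Θ(1/n^{3/2}) E[X] tends to 0 (below the triangle threshold p ~ 1/n).


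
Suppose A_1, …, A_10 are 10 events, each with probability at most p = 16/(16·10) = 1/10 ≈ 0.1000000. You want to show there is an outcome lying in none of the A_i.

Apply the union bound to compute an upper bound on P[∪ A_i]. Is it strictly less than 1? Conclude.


Union bound: P[∪_{i=1}^{10} A_i] ≤ Σ_i P[A_i] ≤ 10·p = 10·(1/10) = 1.
Numerically: 1 ≈ 1.0000000.
Is 1 < 1? NO.
Since the bound 1 is ≥ 1, the union bound is uninformative here; it does NOT by itself certify existence.

10·p = 1 ≈ 1.0000000; existence NOT certified by the union bound.


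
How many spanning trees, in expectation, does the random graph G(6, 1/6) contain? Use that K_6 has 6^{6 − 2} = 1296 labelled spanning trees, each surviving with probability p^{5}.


K_6 has 6^{6 − 2} = 1296 labelled spanning trees.
For each such spanning tree H, let X_H = 1 if all 5 edges of H are present in G. Then P[X_H = 1] = p^{5} = (1/6)^{5} = 1/7776.
By linearity of expectation: E[X] = Σ_H E[X_H] = 1296 · p^{5} = 1296 · 1/7776 = 1/6.
Numerically: E[X] ≈ 0.166667.

E[X] = 1296 · (1/6)^{5} = 1/6 ≈ 0.166667.


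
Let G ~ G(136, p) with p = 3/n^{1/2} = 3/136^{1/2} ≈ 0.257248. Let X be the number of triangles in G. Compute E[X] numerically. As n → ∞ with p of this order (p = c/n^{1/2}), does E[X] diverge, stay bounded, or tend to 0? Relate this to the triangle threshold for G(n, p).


Number of potential triangles: C(136, 3) = 410040.
Each occurs with probability p³ ≈ (0.257248)³ ≈ 1.70237566e-02.
By linearity: E[X] = C(136, 3)·p³ ≈ 410040 · 1.70237566e-02 ≈ 6980.421162.
Since α = 1/2 < 1, p = c/n^{1/2} ≫ 1/n is above the triangle threshold p ~ 1/n. Asymptotically E[X] ~ (c³/6)·n^{3(1−α)} = (3³/6)·n^{1.5} → ∞; triangles are abundant w.h.p.

E[X] ≈ 6980.421162; in regime p = Θ(1/n^{1/2}) E[X] diverges (above the triangle threshold p ~ 1/n).


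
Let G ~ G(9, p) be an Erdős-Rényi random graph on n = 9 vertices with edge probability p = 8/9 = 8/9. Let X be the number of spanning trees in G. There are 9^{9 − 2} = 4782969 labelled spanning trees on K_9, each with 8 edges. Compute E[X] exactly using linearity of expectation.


K_9 has 9^{9 − 2} = 4782969 labelled spanning trees.
For each such spanning tree H, let X_H = 1 if all 8 edges of H are present in G. Then P[X_H = 1] = p^{8} = (8/9)^{8} = 16777216/43046721.
By linearity: E[X] = Σ_H E[X_H] = 4782969 · p^{8} = 4782969 · 16777216/43046721 = 16777216/9.
Numerically: E[X] ≈ 1.864e+06.

E[X] = 4782969 · (8/9)^{8} = 16777216/9 ≈ 1.864e+06.


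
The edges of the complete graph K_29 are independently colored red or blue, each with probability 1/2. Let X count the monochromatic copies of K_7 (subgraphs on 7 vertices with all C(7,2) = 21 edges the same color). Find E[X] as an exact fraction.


Let X = Σ_S X_S over the C(29, 7) = 1560780 subsets S of size 7, where X_S = 1 if the K_7 on S is monochromatic.
For a fixed S, the K_7 on S has C(7, 2) = 21 edges. P[all 21 edges red] = (1/2)^21, and likewise for blue, so P[monochromatic] = 2·(1/2)^21 = 2^{1 − 21} = 1/1048576.
Summing: E[X] = C(29, 7) · 2^{1 − 21} = 1560780 · 1/1048576 = 390195/262144.
Numerically: E[X] ≈ 1.4885.

E[X] = C(29,7)·2^(1−C(7,2)) = 390195/262144 ≈ 1.4885.


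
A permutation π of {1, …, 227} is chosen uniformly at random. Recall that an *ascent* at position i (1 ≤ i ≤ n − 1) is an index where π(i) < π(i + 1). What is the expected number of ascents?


Write X = Σ X_I over i = 1, …, 226, with X_I the indicator of one ascent.
There are 226 indicators.
For each fixed i, the pair (π(i), π(i+1)) is a uniformly random ordered pair of distinct values from {1, …, 227}; by symmetry P[π(i) < π(i+1)] = 1/2.
By linearity: E[X] = 226 · (1/2) = (227 − 1) · (1/2) = 113 ≈ 113.000.

E[X] = 113 = 113.000.


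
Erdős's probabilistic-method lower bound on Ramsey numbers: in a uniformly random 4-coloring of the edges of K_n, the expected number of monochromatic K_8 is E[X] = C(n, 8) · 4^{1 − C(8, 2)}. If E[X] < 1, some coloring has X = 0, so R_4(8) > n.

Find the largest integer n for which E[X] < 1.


We need C(n, 8) · 4^{1 − 28} < 1, i.e. C(n, 8) < 4^{28 − 1} = 18014398509481984.
Check values of n near the boundary:
  n = 406: C(406, 8) = 17082453897995850; 17082453897995850 < 18014398509481984? YES
  n = 407: C(407, 8) = 17424959239309050; 17424959239309050 < 18014398509481984? YES
  n = 408: C(408, 8) = 17773458424095231; 17773458424095231 < 18014398509481984? YES
  n = 409: C(409, 8) = 18128041135797879; 18128041135797879 < 18014398509481984? NO
  n = 410: C(410, 8) = 18488798173326195; 18488798173326195 < 18014398509481984? NO
  n = 411: C(411, 8) = 18855821462126715; 18855821462126715 < 18014398509481984? NO
The largest n with C(n, 8) < 18014398509481984 is n = 408 (where E[X] = 17773458424095231/18014398509481984 ≈ 0.98663). Hence R_4(8) > 408, i.e. R_4(8) ≥ 409.

Largest n = 408; hence R_4(8) > 408.


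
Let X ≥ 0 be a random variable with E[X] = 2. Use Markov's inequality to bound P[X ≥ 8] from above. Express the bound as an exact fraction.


μ = E[X] = 2, a = 8.
Markov: P[X ≥ 8] ≤ μ/a = (2)/8 = 1/4.
Numerically: ≈ 0.250000.
(Since a = 8 > μ = 2.000000, the bound 1/4 is < 1 and informative.)

P[X ≥ 8] ≤ 1/4 ≈ 0.250000.


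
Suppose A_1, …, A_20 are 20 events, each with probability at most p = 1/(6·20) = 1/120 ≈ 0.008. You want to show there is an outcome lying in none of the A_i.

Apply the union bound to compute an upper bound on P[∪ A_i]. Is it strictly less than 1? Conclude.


Union bound: P[∪_{i=1}^{20} A_i] ≤ Σ_i P[A_i] ≤ 20·p = 20·(1/120) = 1/6.
Numerically: 1/6 ≈ 0.167.
Is 1/6 < 1? YES.
Since P[∪ A_i] ≤ 1/6 < 1, the complement has P[∩ A_i^c] ≥ 1 − 1/6 = 5/6 > 0, so some outcome avoids every A_i.

20·p = 1/6 ≈ 0.167; existence CERTIFIED by the union bound.


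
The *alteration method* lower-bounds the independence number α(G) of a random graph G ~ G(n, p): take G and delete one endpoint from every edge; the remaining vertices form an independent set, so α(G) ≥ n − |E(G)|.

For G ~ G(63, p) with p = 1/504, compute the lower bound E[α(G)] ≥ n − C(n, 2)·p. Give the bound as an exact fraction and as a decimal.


E[|E(G)|] = C(63, 2)·p = 1953 · (1/504) = 31/8.
E[α(G)] ≥ n − E[|E(G)|] = 63 − 31/8 = 473/8.
Numerically: ≈ 59.1250.
(This is only a lower bound; the true E[α(G)] may be larger.)

E[α(G)] ≥ 473/8 ≈ 59.1250.


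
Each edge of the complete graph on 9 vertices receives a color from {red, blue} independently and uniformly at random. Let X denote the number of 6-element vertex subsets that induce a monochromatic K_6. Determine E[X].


Let X = Σ_S X_S over the C(9, 6) = 84 subsets S of size 6, where X_S = 1 if the K_6 on S is monochromatic.
For a fixed S, the K_6 on S has C(6, 2) = 15 edges. P[all 15 edges red] = (1/2)^15, and likewise for blue, so P[monochromatic] = 2·(1/2)^15 = 2^{1 − 15} = 1/16384.
By linearity of expectation: E[X] = C(9, 6) · 2^{1 − 15} = 84 · 1/16384 = 21/4096.
Numerically: E[X] ≈ 0.00513.

E[X] = C(9,6)·2^(1−C(6,2)) = 21/4096 ≈ 0.00513.


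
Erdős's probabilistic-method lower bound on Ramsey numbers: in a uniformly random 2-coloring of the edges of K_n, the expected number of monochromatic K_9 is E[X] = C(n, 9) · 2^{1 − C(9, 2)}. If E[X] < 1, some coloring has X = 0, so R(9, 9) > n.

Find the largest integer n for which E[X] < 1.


We need C(n, 9) · 2^{1 − 36} < 1, i.e. C(n, 9) < 2^{36 − 1} = 34359738368.
Check values of n near the boundary:
  n = 64: C(64, 9) = 27540584512; 27540584512 < 34359738368? YES
  n = 65: C(65, 9) = 31966749880; 31966749880 < 34359738368? YES
  n = 66: C(66, 9) = 37014131440; 37014131440 < 34359738368? NO
  n = 67: C(67, 9) = 42757703560; 42757703560 < 34359738368? NO
The largest n with C(n, 9) < 34359738368 is n = 65 (where E[X] = 3995843735/4294967296 ≈ 0.93035). Hence R(9, 9) > 65, i.e. R(9, 9) ≥ 66.

Largest n = 65; hence R(9, 9) > 65.


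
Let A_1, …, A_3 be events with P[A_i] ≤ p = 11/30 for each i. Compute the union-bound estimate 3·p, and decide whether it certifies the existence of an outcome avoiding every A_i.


Union bound: P[∪_{i=1}^{3} A_i] ≤ Σ_i P[A_i] ≤ 3·p = 3·(11/30) = 11/10.
Numerically: 11/10 ≈ 1.1000000.
Is 11/10 < 1? NO.
Since the bound 11/10 is ≥ 1, the union bound is uninformative here; it does NOT by itself certify existence.

3·p = 11/10 ≈ 1.1000000; existence NOT certified by the union bound.


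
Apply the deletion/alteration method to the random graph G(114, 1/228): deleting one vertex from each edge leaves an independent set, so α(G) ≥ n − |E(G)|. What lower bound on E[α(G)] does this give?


E[|E(G)|] = C(114, 2)·p = 6441 · (1/228) = 113/4.
E[α(G)] ≥ n − E[|E(G)|] = 114 − 113/4 = 343/4.
Numerically: ≈ 85.750000.
(This is only a lower bound; the true E[α(G)] may be larger.)

E[α(G)] ≥ 343/4 ≈ 85.750000.


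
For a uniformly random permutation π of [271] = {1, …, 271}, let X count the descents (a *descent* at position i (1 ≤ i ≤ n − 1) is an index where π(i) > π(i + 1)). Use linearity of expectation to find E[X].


Write X = Σ X_I over i = 1, …, 270, with X_I the indicator of one descent.
There are 270 indicators.
For each fixed i, the pair (π(i), π(i+1)) is a uniformly random ordered pair of distinct values from {1, …, 271}; by symmetry P[π(i) > π(i+1)] = 1/2.
By linearity: E[X] = 270 · (1/2) = (271 − 1) · (1/2) = 135 ≈ 135.000.

E[X] = 135 = 135.000.


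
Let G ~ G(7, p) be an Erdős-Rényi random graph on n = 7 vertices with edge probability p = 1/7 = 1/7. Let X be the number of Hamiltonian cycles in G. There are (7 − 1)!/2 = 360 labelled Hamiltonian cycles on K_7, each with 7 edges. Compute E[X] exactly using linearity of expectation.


K_7 has (7 − 1)!/2 = 360 labelled Hamiltonian cycles.
For each such Hamiltonian cycle H, let X_H = 1 if all 7 edges of H are present in G. Then P[X_H = 1] = p^{7} = (1/7)^{7} = 1/823543.
By linearity: E[X] = Σ_H E[X_H] = 360 · p^{7} = 360 · 1/823543 = 360/823543.
Numerically: E[X] ≈ 0.000437.

E[X] = 360 · (1/7)^{7} = 360/823543 ≈ 0.000437.


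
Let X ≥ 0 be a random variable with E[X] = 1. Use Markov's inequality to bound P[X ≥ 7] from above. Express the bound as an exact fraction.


μ = E[X] = 1, a = 7.
Markov: P[X ≥ 7] ≤ μ/a = (1)/7 = 1/7.
Numerically: ≈ 0.1429.
(Since a = 7 > μ = 1.0000, the bound 1/7 is < 1 and informative.)

P[X ≥ 7] ≤ 1/7 ≈ 0.1429.


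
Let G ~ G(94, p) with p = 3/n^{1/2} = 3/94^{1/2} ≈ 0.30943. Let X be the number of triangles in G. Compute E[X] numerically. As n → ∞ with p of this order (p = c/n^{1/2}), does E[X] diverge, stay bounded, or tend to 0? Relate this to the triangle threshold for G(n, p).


Number of potential triangles: C(94, 3) = 134044.
Each occurs with probability p³ ≈ (0.30943)³ ≈ 2.9625929e-02.
By linearity: E[X] = C(94, 3)·p³ ≈ 134044 · 2.9625929e-02 ≈ 3971.17808.
Since α = 1/2 < 1, p = c/n^{1/2} ≫ 1/n is above the triangle threshold p ~ 1/n. Asymptotically E[X] ~ (c³/6)·n^{3(1−α)} = (3³/6)·n^{1.5} → ∞; triangles are abundant w.h.p.

E[X] ≈ 3971.17808; in regime p = Θ(1/n^{1/2}) E[X] diverges (above the triangle threshold p ~ 1/n).


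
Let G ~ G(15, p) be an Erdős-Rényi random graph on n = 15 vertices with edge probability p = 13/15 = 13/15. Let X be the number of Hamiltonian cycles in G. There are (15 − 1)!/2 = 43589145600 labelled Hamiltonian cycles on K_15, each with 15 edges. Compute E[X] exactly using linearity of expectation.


K_15 has (15 − 1)!/2 = 43589145600 labelled Hamiltonian cycles.
For each such Hamiltonian cycle H, let X_H = 1 if all 15 edges of H are present in G. Then P[X_H = 1] = p^{15} = (13/15)^{15} = 51185893014090757/437893890380859375.
Summing the indicators: E[X] = Σ_H E[X_H] = 43589145600 · p^{15} = 43589145600 · 51185893014090757/437893890380859375 = 367267381606127548722176/72081298828125.
Numerically: E[X] ≈ 5.09518e+09.

E[X] = 43589145600 · (13/15)^{15} = 367267381606127548722176/72081298828125 ≈ 5.09518e+09.


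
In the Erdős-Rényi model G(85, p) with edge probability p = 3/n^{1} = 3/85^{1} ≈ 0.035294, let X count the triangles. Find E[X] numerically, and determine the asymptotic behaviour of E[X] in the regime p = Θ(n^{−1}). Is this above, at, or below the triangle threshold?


Number of potential triangles: C(85, 3) = 98770.
Each occurs with probability p³ ≈ (0.035294)³ ≈ 4.3964991e-05.
By linearity: E[X] = C(85, 3)·p³ ≈ 98770 · 4.3964991e-05 ≈ 4.34242.
Here α = 1, so p = 3/n is exactly at the triangle threshold p ~ 1/n. Asymptotically E[X] → c³/6 = 3³/6 = 9/2 ≈ 4.50000, a bounded constant. In this regime the triangle count is asymptotically Poisson(c³/6).

E[X] ≈ 4.34242; in regime p = Θ(1/n^{1}) E[X] stays bounded (at the triangle threshold p ~ 1/n).


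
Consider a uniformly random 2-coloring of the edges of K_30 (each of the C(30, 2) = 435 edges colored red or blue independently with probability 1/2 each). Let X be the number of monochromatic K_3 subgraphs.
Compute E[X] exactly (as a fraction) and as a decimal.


Let X = Σ_S X_S over the C(30, 3) = 4060 subsets S of size 3, where X_S = 1 if the K_3 on S is monochromatic.
For a fixed S, the K_3 on S has C(3, 2) = 3 edges. P[all 3 edges red] = (1/2)^3, and likewise for blue, so P[monochromatic] = 2·(1/2)^3 = 2^{1 − 3} = 1/4.
By linearity: E[X] = C(30, 3) · 2^{1 − 3} = 4060 · 1/4 = 1015.
Numerically: E[X] ≈ 1015.0000.

E[X] = C(30,3)·2^(1−C(3,2)) = 1015 ≈ 1015.0000.


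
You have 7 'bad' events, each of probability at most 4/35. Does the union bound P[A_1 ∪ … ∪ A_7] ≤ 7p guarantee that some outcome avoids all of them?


Union bound: P[∪_{i=1}^{7} A_i] ≤ Σ_i P[A_i] ≤ 7·p = 7·(4/35) = 4/5.
Numerically: 4/5 ≈ 0.80000.
Is 4/5 < 1? YES.
Since P[∪ A_i] ≤ 4/5 < 1, the complement has P[∩ A_i^c] ≥ 1 − 4/5 = 1/5 > 0, so some outcome avoids every A_i.

7·p = 4/5 ≈ 0.80000; existence CERTIFIED by the union bound.


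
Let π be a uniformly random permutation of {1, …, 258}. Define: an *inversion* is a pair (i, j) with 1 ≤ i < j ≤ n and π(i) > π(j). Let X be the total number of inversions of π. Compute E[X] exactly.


Write X = Σ X_I over the C(258, 2) = 33153 pairs i < j, with X_I the indicator of one inversion.
There are 33153 indicators.
For each fixed pair i < j, the values π(i) and π(j) are two distinct elements of {1, …, 258} in uniformly random order; by symmetry P[π(i) > π(j)] = 1/2.
By linearity: E[X] = 33153 · (1/2) = C(258, 2) · (1/2) = 33153/2 = 33153/2 ≈ 16576.500.

E[X] = 33153/2 = 16576.500.


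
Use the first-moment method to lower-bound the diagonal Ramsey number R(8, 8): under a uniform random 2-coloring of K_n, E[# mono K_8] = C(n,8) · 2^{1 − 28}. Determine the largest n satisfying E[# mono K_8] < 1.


We need C(n, 8) · 2^{1 − 28} < 1, i.e. C(n, 8) < 2^{28 − 1} = 134217728.
Check values of n near the boundary:
  n = 38: C(38, 8) = 48903492; 48903492 < 134217728? YES
  n = 39: C(39, 8) = 61523748; 61523748 < 134217728? YES
  n = 40: C(40, 8) = 76904685; 76904685 < 134217728? YES
  n = 41: C(41, 8) = 95548245; 95548245 < 134217728? YES
  n = 42: C(42, 8) = 118030185; 118030185 < 134217728? YES
  n = 43: C(43, 8) = 145008513; 145008513 < 134217728? NO
  n = 44: C(44, 8) = 177232627; 177232627 < 134217728? NO
The largest n with C(n, 8) < 134217728 is n = 42 (where E[X] = 118030185/134217728 ≈ 0.8793934). Hence R(8, 8) > 42, i.e. R(8, 8) ≥ 43.

Largest n = 42; hence R(8, 8) > 42.


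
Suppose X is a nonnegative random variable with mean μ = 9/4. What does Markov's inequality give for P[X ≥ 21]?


μ = E[X] = 9/4, a = 21.
Markov: P[X ≥ 21] ≤ μ/a = (9/4)/21 = 3/28.
Numerically: ≈ 0.1071.
(Since a = 21 > μ = 2.2500, the bound 3/28 is < 1 and informative.)

P[X ≥ 21] ≤ 3/28 ≈ 0.1071.


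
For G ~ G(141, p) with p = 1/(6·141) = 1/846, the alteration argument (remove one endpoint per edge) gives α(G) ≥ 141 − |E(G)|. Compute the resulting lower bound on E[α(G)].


E[|E(G)|] = C(141, 2)·p = 9870 · (1/846) = 35/3.
E[α(G)] ≥ n − E[|E(G)|] = 141 − 35/3 = 388/3.
Numerically: ≈ 129.33333.
(This is only a lower bound; the true E[α(G)] may be larger.)

E[α(G)] ≥ 388/3 ≈ 129.33333.


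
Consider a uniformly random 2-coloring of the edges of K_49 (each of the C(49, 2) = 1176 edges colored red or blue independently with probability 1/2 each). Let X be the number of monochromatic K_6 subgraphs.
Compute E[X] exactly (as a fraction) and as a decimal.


Let X = Σ_S X_S over the C(49, 6) = 13983816 subsets S of size 6, where X_S = 1 if the K_6 on S is monochromatic.
For a fixed S, the K_6 on S has C(6, 2) = 15 edges. P[all 15 edges red] = (1/2)^15, and likewise for blue, so P[monochromatic] = 2·(1/2)^15 = 2^{1 − 15} = 1/16384.
Summing: E[X] = C(49, 6) · 2^{1 − 15} = 13983816 · 1/16384 = 1747977/2048.
Numerically: E[X] ≈ 853.5044.

E[X] = C(49,6)·2^(1−C(6,2)) = 1747977/2048 ≈ 853.5044.
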